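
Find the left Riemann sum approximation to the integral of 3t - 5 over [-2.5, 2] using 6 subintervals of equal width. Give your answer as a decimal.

-30.9375

Δt = (2 − (-2.5))/6 = 0.75.
Left endpoints: -2.5, -1.75, -1, -0.25, 0.5, 1.25.
f(-2.5) = -12.5, f(-1.75) = -10.25, f(-1) = -8, f(-0.25) = -5.75, f(0.5) = -3.5, f(1.25) = -1.25.
Sum = Δt · [f(-2.5) + f(-1.75) + f(-1) + ...].
Sum = -30.9375.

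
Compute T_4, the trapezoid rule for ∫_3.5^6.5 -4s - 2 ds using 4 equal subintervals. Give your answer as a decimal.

Δs = (6.5 − 3.5)/4 = 0.75.
f(3.5) = -16, f(4.25) = -19, f(5) = -22, f(5.75) = -25, f(6.5) = -28.
T_4 = (Δs/2)·[f(s_0) + 2f(s_1) + 2f(s_2) + 2f(s_3) + f(s_4)].
Sum = -66.

-66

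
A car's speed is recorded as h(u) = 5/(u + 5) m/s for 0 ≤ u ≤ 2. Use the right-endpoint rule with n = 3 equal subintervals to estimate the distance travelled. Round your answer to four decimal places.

Δu = (2 − 0)/3 = 2/3.
Right endpoints: 2/3, 4/3, 2.
h(2/3) = 15/17, h(4/3) = 15/19, h(2) = 5/7.
Sum = Δu · [h(2/3) + h(4/3) + h(2)].
Sum ≈ 1.5907.

1.5907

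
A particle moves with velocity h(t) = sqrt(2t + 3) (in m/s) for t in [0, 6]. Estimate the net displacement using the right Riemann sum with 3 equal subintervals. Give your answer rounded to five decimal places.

19.67072

Δt = (6 − 0)/3 = 2.
Right endpoints: 2, 4, 6.
h(2) ≈ 2.64575, h(4) ≈ 3.31662, h(6) ≈ 3.87298.
Sum = Δt · [h(2) + h(4) + h(6)].
Sum ≈ 19.67072.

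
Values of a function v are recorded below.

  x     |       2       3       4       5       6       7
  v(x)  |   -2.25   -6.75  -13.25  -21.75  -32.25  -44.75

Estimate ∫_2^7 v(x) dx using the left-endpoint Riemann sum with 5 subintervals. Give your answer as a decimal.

Δx = 1.
Sum = 1·[(-2.25) + (-6.75) + (-13.25) + (-21.75) + (-32.25)] = -76.25.

-76.25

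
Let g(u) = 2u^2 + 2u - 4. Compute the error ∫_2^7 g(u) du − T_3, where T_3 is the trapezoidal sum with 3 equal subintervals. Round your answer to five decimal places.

-4.62963

Exact integral: ∫_2^7 g(u) du ≈ 248.3333333.
T_3 ≈ 252.9629630.
Error ≈ 248.3333333 − 252.9629630 ≈ -4.62963.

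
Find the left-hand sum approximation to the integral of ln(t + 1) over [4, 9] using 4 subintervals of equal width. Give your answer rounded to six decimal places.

9.532470

Δt = (9 − 4)/4 = 1.25.
Left endpoints: 4, 5.25, 6.5, 7.75.
f(4) ≈ 1.609438, f(5.25) ≈ 1.832581, f(6.5) ≈ 2.014903, f(7.75) ≈ 2.169054.
Sum = Δt · [f(4) + f(5.25) + f(6.5) + f(7.75)].
Sum ≈ 9.532470.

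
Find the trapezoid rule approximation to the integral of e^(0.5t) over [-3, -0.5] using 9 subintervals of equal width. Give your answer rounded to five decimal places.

1.11313

Δt = (-0.5 − (-3))/9 = 5/18.
f(-3) ≈ 0.22313, f(-49/18) ≈ 0.25638, f(-22/9) ≈ 0.29457, f(-13/6) ≈ 0.33847, f(-17/9) ≈ 0.38890, f(-29/18) ≈ 0.44684, f(-4/3) ≈ 0.51342, f(-19/18) ≈ 0.58991, f(-7/9) ≈ 0.67781, f(-0.5) ≈ 0.77880.
T_9 = (Δt/2)·[f(t_0) + 2f(t_1) + ... + 2f(t_{8}) + f(t_9)].
Sum ≈ 1.11313.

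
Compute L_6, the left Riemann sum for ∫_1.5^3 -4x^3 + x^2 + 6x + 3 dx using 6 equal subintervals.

-33.875

Δx = (3 − 1.5)/6 = 0.25.
Left endpoints: 1.5, 1.75, 2, 2.25, 2.5, 2.75.
f(1.5) = 0.75, f(1.75) = -4.875, f(2) = -13, f(2.25) = -24, f(2.5) = -38.25, f(2.75) = -56.125.
Sum = Δx · [f(1.5) + f(1.75) + f(2) + ...].
Sum = -33.875.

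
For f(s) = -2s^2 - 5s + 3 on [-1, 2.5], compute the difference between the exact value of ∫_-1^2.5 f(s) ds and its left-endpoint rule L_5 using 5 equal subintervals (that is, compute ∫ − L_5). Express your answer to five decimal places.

Exact integral: ∫_-1^2.5 f(s) ds ≈ -13.7083333.
L_5 = -4.48.
Error ≈ -13.7083333 − (-4.48) ≈ -9.22833.

-9.22833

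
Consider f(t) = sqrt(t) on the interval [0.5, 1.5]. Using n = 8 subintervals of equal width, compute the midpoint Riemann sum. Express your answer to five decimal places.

0.98924

Δt = (1.5 − 0.5)/8 = 0.125.
Midpoints: 0.5625, 0.6875, 0.8125, 0.9375, 1.0625, 1.1875, 1.3125, 1.4375.
f(0.5625) ≈ 0.75000, f(0.6875) ≈ 0.82916, f(0.8125) ≈ 0.90139, f(0.9375) ≈ 0.96825, f(1.0625) ≈ 1.03078, f(1.1875) ≈ 1.08972, f(1.3125) ≈ 1.14564, f(1.4375) ≈ 1.19896.
Sum = Δt · [f(0.5625) + f(0.6875) + f(0.8125) + ...].
Sum ≈ 0.98924.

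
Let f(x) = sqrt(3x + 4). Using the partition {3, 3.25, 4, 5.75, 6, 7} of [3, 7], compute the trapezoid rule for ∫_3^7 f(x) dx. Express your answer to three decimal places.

17.346

Subinterval widths: 0.25, 0.75, 1.75, 0.25, 1.
f(3) ≈ 3.606, f(3.25) ≈ 3.708, f(4) ≈ 4.000, f(5.75) ≈ 4.610, f(6) ≈ 4.690, f(7) ≈ 5.000.
On each subinterval the trapezoid contributes (Δx_i/2)·[f(x_{i-1}) + f(x_i)].
Sum ≈ 17.346.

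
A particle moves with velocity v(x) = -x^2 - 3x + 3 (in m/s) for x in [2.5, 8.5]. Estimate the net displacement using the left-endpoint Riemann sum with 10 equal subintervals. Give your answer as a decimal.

Δx = (8.5 − 2.5)/10 = 0.6.
Left endpoints: 2.5, 3.1, 3.7, 4.3, 4.9, 5.5, 6.1, 6.7, 7.3, 7.9.
v(2.5) = -10.75, v(3.1) = -15.91, v(3.7) = -21.79, v(4.3) = -28.39, v(4.9) = -35.71, v(5.5) = -43.75, v(6.1) = -52.51, v(6.7) = -61.99, v(7.3) = -72.19, v(7.9) = -83.11.
Sum = Δx · [v(2.5) + v(3.1) + v(3.7) + ...].
Sum = -255.66.

-255.66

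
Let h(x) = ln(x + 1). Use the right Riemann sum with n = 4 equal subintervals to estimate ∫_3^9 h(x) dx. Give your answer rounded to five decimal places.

12.13996

Δx = (9 − 3)/4 = 1.5.
Right endpoints: 4.5, 6, 7.5, 9.
h(4.5) ≈ 1.70475, h(6) ≈ 1.94591, h(7.5) ≈ 2.14007, h(9) ≈ 2.30259.
Sum = Δx · [h(4.5) + h(6) + h(7.5) + h(9)].
Sum ≈ 12.13996.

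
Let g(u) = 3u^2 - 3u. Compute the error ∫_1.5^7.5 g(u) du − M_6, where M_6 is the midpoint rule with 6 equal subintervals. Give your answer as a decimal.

Exact integral: ∫_1.5^7.5 g(u) du = 337.5.
M_6 = 336.
Error = 337.5 − 336 = 1.5.

1.5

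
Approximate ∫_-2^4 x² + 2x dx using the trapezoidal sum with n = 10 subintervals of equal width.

Δx = (4 − (-2))/10 = 0.6.
f(-2) = 0, f(-1.4) = -0.84, f(-0.8) = -0.96, f(-0.2) = -0.36, f(0.4) = 0.96, f(1) = 3, f(1.6) = 5.76, f(2.2) = 9.24, f(2.8) = 13.44, f(3.4) = 18.36, f(4) = 24.
T_10 = (Δx/2)·[f(x_0) + 2f(x_1) + ... + 2f(x_{9}) + f(x_10)].
Sum = 36.36.

36.36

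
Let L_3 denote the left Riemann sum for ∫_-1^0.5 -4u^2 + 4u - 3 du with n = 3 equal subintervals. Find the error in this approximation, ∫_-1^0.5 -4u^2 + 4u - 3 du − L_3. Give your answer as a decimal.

2.5

Exact integral: ∫_-1^0.5 f(u) du = -7.5.
L_3 = -10.
Error = -7.5 − (-10) = 2.5.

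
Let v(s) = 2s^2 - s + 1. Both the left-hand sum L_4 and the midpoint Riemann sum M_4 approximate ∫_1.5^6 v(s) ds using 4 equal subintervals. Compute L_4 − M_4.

-32.58984375

L_4 = 95.8359375.
M_4 = 128.42578125.
L_4 − M_4 = -32.58984375.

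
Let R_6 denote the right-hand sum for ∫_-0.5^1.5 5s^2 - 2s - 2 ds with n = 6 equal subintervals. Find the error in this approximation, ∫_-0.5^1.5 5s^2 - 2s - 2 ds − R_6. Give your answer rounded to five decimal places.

Exact integral: ∫_-0.5^1.5 f(s) ds ≈ -0.1666667.
R_6 ≈ 1.0185185.
Error ≈ -0.1666667 − 1.0185185 ≈ -1.18519.

-1.18519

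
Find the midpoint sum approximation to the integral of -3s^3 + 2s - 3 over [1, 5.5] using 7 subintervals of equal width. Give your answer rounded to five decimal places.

-665.26387

Δs = (5.5 − 1)/7 = 9/14.
Midpoints: 37/28, 55/28, 73/28, 3.25, 109/28, 127/28, 145/28.
f(37/28) = -159799/21952, f(55/28) = -478741/21952, f(73/28) = -1118443/21952, f(3.25) = -99.484375, f(109/28) = -3780031/21952, f(127/28) = -6011869/21952, f(145/28) = -8984371/21952.
Sum = Δs · [f(37/28) + f(55/28) + f(73/28) + ...].
Sum ≈ -665.26387.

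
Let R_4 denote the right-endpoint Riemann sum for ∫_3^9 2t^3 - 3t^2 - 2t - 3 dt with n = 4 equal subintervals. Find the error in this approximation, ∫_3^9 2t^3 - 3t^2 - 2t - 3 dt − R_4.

-956.25

Exact integral: ∫_3^9 f(t) dt = 2448.
R_4 = 3404.25.
Error = 2448 − 3404.25 = -956.25.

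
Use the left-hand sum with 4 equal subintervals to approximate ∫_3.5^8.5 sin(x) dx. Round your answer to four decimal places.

-1.0080

Δx = (8.5 − 3.5)/4 = 1.25.
Left endpoints: 3.5, 4.75, 6, 7.25.
f(3.5) ≈ -0.3508, f(4.75) ≈ -0.9993, f(6) ≈ -0.2794, f(7.25) ≈ 0.8231.
Sum = Δx · [f(3.5) + f(4.75) + f(6) + f(7.25)].
Sum ≈ -1.0080.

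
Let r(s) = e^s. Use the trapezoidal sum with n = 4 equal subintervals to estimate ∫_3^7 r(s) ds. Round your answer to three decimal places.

Δs = (7 − 3)/4 = 1.
r(3) ≈ 20.086, r(4) ≈ 54.598, r(5) ≈ 148.413, r(6) ≈ 403.429, r(7) ≈ 1096.633.
T_4 = (Δs/2)·[r(s_0) + 2r(s_1) + 2r(s_2) + 2r(s_3) + r(s_4)].
Sum ≈ 1164.799.

1164.799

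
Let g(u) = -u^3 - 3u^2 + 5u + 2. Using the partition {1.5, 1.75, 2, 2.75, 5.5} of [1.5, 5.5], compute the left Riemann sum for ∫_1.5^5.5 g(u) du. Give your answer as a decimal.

Subinterval widths: 0.25, 0.25, 0.75, 2.75.
Left endpoints: 1.5, 1.75, 2, 2.75.
g(1.5) = -0.625, g(1.75) = -3.796875, g(2) = -8, g(2.75) = -27.734375.
Sum = Σ Δu_i · g(u_i).
Sum = -83.375.

-83.375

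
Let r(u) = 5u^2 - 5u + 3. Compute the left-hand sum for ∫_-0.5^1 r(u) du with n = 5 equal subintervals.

5.175

Δu = (1 − (-0.5))/5 = 0.3.
Left endpoints: -0.5, -0.2, 0.1, 0.4, 0.7.
r(-0.5) = 6.75, r(-0.2) = 4.2, r(0.1) = 2.55, r(0.4) = 1.8, r(0.7) = 1.95.
Sum = Δu · [r(-0.5) + r(-0.2) + r(0.1) + r(0.4) + r(0.7)].
Sum = 5.175.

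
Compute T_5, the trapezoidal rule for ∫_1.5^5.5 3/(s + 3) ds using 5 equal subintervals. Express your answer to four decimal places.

1.9136

Δs = (5.5 − 1.5)/5 = 0.8.
f(1.5) = 2/3, f(2.3) = 30/53, f(3.1) = 30/61, f(3.9) = 10/23, f(4.7) = 30/77, f(5.5) = 6/17.
T_5 = (Δs/2)·[f(s_0) + 2f(s_1) + ... + 2f(s_{4}) + f(s_5)].
Sum ≈ 1.9136.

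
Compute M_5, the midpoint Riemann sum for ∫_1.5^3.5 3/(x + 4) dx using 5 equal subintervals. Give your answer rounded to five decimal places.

0.93016

Δx = (3.5 − 1.5)/5 = 0.4.
Midpoints: 1.7, 2.1, 2.5, 2.9, 3.3.
f(1.7) = 10/19, f(2.1) = 30/61, f(2.5) = 6/13, f(2.9) = 10/23, f(3.3) = 30/73.
Sum = Δx · [f(1.7) + f(2.1) + f(2.5) + f(2.9) + f(3.3)].
Sum ≈ 0.93016.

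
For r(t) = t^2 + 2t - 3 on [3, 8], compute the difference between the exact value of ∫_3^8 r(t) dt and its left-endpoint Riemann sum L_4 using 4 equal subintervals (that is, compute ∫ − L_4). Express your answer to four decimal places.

Exact integral: ∫_3^8 r(t) dt ≈ 201.666667.
L_4 = 162.34375.
Error ≈ 201.666667 − 162.34375 ≈ 39.3229.

39.3229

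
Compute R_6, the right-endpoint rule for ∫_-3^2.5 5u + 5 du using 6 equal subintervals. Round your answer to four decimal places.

33.2292

Δu = (2.5 − (-3))/6 = 11/12.
Right endpoints: -25/12, -7/6, -0.25, 2/3, 19/12, 2.5.
f(-25/12) = -65/12, f(-7/6) = -5/6, f(-0.25) = 3.75, f(2/3) = 25/3, f(19/12) = 155/12, f(2.5) = 17.5.
Sum = Δu · [f(-25/12) + f(-7/6) + f(-0.25) + ...].
Sum ≈ 33.2292.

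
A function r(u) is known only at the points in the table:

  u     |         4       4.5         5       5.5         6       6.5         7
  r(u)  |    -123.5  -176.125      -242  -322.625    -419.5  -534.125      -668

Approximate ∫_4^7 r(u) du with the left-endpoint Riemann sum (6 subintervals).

Δu = 0.5.
Sum = 0.5·[(-123.5) + (-176.125) + (-242) + (-322.625) + (-419.5) + (-534.125)] = -908.9375.

-908.9375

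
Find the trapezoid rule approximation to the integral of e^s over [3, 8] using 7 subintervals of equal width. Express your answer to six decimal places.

Δs = (8 − 3)/7 = 5/7.
f(3) ≈ 20.085537, f(26/7) ≈ 41.029270, f(31/7) ≈ 83.811600, f(36/7) ≈ 171.204225, f(41/7) ≈ 349.723505, f(46/7) ≈ 714.389671, f(51/7) ≈ 1459.303120, f(8) ≈ 2980.957987.
T_7 = (Δs/2)·[f(s_0) + 2f(s_1) + ... + 2f(s_{6}) + f(s_7)].
Sum ≈ 3085.702253.

3085.702253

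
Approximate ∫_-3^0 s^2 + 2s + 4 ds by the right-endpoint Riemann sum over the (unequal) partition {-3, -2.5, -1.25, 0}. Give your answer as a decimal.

Subinterval widths: 0.5, 1.25, 1.25.
Right endpoints: -2.5, -1.25, 0.
f(-2.5) = 5.25, f(-1.25) = 3.0625, f(0) = 4.
Sum = Σ Δs_i · f(s_i).
Sum = 11.453125.

11.453125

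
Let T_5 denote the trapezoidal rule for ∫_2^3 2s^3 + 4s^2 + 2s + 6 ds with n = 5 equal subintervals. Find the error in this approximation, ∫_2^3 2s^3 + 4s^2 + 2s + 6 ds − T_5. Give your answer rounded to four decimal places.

Exact integral: ∫_2^3 f(s) ds ≈ 68.833333.
T_5 = 68.96.
Error ≈ 68.833333 − 68.96 ≈ -0.1267.

-0.1267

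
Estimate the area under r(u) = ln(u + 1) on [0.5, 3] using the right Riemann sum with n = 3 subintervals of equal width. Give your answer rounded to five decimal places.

Δu = (3 − 0.5)/3 = 5/6.
Right endpoints: 4/3, 13/6, 3.
r(4/3) ≈ 0.84730, r(13/6) ≈ 1.15268, r(3) ≈ 1.38629.
Sum = Δu · [r(4/3) + r(13/6) + r(3)].
Sum ≈ 2.82189.

2.82189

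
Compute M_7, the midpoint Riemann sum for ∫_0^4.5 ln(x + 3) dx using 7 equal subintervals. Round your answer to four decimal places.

Δx = (4.5 − 0)/7 = 9/14.
Midpoints: 9/28, 27/28, 45/28, 2.25, 81/28, 99/28, 117/28.
f(9/28) ≈ 1.2004, f(27/28) ≈ 1.3773, f(45/28) ≈ 1.5276, f(2.25) ≈ 1.6582, f(81/28) ≈ 1.7737, f(99/28) ≈ 1.8773, f(117/28) ≈ 1.9711.
Sum = Δx · [f(9/28) + f(27/28) + f(45/28) + ...].
Sum ≈ 7.3194.

7.3194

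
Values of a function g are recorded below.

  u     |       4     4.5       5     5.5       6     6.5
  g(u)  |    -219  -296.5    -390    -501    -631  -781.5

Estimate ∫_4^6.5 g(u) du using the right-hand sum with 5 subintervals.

-1300

Δu = 0.5.
Sum = 0.5·[(-296.5) + (-390) + (-501) + (-631) + (-781.5)] = -1300.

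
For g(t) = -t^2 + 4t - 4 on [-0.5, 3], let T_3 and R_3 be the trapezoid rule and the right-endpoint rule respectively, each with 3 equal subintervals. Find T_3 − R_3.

T_3 ≈ -6.33565.
R_3 ≈ -3.27315.
T_3 − R_3 = -3.0625.

-3.0625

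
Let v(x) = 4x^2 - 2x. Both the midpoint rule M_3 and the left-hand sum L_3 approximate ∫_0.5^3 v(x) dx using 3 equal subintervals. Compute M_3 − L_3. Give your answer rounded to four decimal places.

10.7639

M_3 ≈ 26.504630.
L_3 ≈ 15.740741.
M_3 − L_3 ≈ 10.7639.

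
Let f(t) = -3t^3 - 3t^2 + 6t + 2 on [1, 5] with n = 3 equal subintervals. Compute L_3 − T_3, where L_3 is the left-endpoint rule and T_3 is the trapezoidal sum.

L_3 ≈ -267.555556.
T_3 ≈ -547.555556.
L_3 − T_3 = 280.

280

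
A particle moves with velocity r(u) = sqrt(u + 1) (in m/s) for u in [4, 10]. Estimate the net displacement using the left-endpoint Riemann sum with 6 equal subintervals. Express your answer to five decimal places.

16.32201

Δu = (10 − 4)/6 = 1.
Left endpoints: 4, 5, 6, 7, 8, 9.
r(4) ≈ 2.23607, r(5) ≈ 2.44949, r(6) ≈ 2.64575, r(7) ≈ 2.82843, r(8) ≈ 3.00000, r(9) ≈ 3.16228.
Sum = Δu · [r(4) + r(5) + r(6) + ...].
Sum ≈ 16.32201.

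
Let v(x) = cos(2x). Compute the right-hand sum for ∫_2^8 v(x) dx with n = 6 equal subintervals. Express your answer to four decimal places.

-0.0015

Δx = (8 − 2)/6 = 1.
Right endpoints: 3, 4, 5, 6, 7, 8.
v(3) ≈ 0.9602, v(4) ≈ -0.1455, v(5) ≈ -0.8391, v(6) ≈ 0.8439, v(7) ≈ 0.1367, v(8) ≈ -0.9577.
Sum = Δx · [v(3) + v(4) + v(5) + ...].
Sum ≈ -0.0015.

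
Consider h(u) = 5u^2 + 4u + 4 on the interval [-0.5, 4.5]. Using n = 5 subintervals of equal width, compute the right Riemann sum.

Δu = (4.5 − (-0.5))/5 = 1.
Right endpoints: 0.5, 1.5, 2.5, 3.5, 4.5.
h(0.5) = 7.25, h(1.5) = 21.25, h(2.5) = 45.25, h(3.5) = 79.25, h(4.5) = 123.25.
Sum = Δu · [h(0.5) + h(1.5) + h(2.5) + h(3.5) + h(4.5)].
Sum = 276.25.

276.25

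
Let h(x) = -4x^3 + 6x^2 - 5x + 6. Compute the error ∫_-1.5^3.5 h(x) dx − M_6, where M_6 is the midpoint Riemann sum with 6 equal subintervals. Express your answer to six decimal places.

-1.736111

Exact integral: ∫_-1.5^3.5 h(x) dx = -47.5.
M_6 ≈ -45.76388889.
Error ≈ -47.5 − (-45.76388889) ≈ -1.736111.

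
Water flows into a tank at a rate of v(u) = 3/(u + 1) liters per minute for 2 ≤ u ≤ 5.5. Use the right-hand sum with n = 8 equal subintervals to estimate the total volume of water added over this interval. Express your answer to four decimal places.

2.2060

Δu = (5.5 − 2)/8 = 0.4375.
Right endpoints: 2.4375, 2.875, 3.3125, 3.75, 4.1875, 4.625, 5.0625, 5.5.
v(2.4375) = 48/55, v(2.875) = 24/31, v(3.3125) = 16/23, v(3.75) = 12/19, v(4.1875) = 48/83, v(4.625) = 8/15, v(5.0625) = 48/97, v(5.5) = 6/13.
Sum = Δu · [v(2.4375) + v(2.875) + v(3.3125) + ...].
Sum ≈ 2.2060.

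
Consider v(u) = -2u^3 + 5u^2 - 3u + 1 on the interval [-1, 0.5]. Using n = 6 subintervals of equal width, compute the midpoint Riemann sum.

4.91796875

Δu = (0.5 − (-1))/6 = 0.25.
Midpoints: -0.875, -0.625, -0.375, -0.125, 0.125, 0.375.
v(-0.875) = 8.79296875, v(-0.625) = 5.31640625, v(-0.375) = 2.93359375, v(-0.125) = 1.45703125, v(0.125) = 0.69921875, v(0.375) = 0.47265625.
Sum = Δu · [v(-0.875) + v(-0.625) + v(-0.375) + ...].
Sum = 4.91796875.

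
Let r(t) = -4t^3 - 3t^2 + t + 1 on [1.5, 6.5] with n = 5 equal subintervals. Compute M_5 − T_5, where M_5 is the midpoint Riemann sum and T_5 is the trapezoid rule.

63.75

M_5 = -2005.
T_5 = -2068.75.
M_5 − T_5 = 63.75.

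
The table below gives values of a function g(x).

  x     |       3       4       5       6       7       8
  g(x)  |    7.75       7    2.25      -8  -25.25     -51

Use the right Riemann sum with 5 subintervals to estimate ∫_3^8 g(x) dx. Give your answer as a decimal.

-75

Δx = 1.
Sum = 1·[7 + 2.25 + (-8) + (-25.25) + (-51)] = -75.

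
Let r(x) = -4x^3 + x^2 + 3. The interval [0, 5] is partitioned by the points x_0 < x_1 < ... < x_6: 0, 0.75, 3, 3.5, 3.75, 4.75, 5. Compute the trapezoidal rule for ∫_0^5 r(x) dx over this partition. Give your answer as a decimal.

-618.78125

Subinterval widths: 0.75, 2.25, 0.5, 0.25, 1, 0.25.
r(0) = 3, r(0.75) = 1.875, r(3) = -96, r(3.5) = -156.25, r(3.75) = -193.875, r(4.75) = -403.125, r(5) = -472.
On each subinterval the trapezoid contributes (Δx_i/2)·[r(x_{i-1}) + r(x_i)].
Sum = -618.78125.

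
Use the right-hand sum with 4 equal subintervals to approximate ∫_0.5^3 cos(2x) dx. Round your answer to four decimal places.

Δx = (3 − 0.5)/4 = 0.625.
Right endpoints: 1.125, 1.75, 2.375, 3.
f(1.125) ≈ -0.6282, f(1.75) ≈ -0.9365, f(2.375) ≈ 0.0376, f(3) ≈ 0.9602.
Sum = Δx · [f(1.125) + f(1.75) + f(2.375) + f(3)].
Sum ≈ -0.3543.

-0.3543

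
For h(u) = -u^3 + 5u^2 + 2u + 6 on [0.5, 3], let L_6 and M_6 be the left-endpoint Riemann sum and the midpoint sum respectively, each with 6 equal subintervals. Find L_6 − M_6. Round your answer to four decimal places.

L_6 ≈ 43.731916.
M_6 ≈ 48.316334.
L_6 − M_6 ≈ -4.5844.

-4.5844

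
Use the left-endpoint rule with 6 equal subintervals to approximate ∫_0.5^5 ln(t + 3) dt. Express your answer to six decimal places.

Δt = (5 − 0.5)/6 = 0.75.
Left endpoints: 0.5, 1.25, 2, 2.75, 3.5, 4.25.
f(0.5) ≈ 1.252763, f(1.25) ≈ 1.446919, f(2) ≈ 1.609438, f(2.75) ≈ 1.749200, f(3.5) ≈ 1.871802, f(4.25) ≈ 1.981001.
Sum = Δt · [f(0.5) + f(1.25) + f(2) + ...].
Sum ≈ 7.433343.

7.433343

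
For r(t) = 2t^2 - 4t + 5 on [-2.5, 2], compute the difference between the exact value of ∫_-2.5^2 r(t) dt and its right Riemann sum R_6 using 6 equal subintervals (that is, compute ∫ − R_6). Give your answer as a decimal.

7.59375

Exact integral: ∫_-2.5^2 r(t) dt = 42.75.
R_6 = 35.15625.
Error = 42.75 − 35.15625 = 7.59375.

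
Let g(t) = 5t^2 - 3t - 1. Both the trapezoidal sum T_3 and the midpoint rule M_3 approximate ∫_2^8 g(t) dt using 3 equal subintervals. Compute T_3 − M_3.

T_3 = 764.
M_3 = 734.
T_3 − M_3 = 30.

30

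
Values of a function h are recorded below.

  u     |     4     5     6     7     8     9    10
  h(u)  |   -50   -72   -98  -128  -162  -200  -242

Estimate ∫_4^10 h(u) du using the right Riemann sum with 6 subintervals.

Δu = 1.
Sum = 1·[(-72) + (-98) + (-128) + (-162) + (-200) + (-242)] = -902.

-902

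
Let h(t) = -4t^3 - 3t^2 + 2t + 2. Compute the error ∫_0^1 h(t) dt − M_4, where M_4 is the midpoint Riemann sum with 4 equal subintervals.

-0.046875

Exact integral: ∫_0^1 h(t) dt = 1.
M_4 = 1.046875.
Error = 1 − 1.046875 = -0.046875.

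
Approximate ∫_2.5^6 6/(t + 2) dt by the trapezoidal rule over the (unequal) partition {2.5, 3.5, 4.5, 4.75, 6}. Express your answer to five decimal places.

Subinterval widths: 1, 1, 0.25, 1.25.
f(2.5) = 4/3, f(3.5) = 12/11, f(4.5) = 12/13, f(4.75) = 8/9, f(6) = 0.75.
On each subinterval the trapezoid contributes (Δt_i/2)·[f(t_{i-1}) + f(t_i)].
Sum ≈ 3.46992.

3.46992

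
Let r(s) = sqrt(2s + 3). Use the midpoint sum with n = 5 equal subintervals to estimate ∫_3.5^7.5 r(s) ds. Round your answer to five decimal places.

14.91706

Δs = (7.5 − 3.5)/5 = 0.8.
Midpoints: 3.9, 4.7, 5.5, 6.3, 7.1.
r(3.9) ≈ 3.28634, r(4.7) ≈ 3.52136, r(5.5) ≈ 3.74166, r(6.3) ≈ 3.94968, r(7.1) ≈ 4.14729.
Sum = Δs · [r(3.9) + r(4.7) + r(5.5) + r(6.3) + r(7.1)].
Sum ≈ 14.91706.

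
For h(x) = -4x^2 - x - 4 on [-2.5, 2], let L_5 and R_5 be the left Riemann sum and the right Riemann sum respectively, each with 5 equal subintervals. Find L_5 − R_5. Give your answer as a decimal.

-4.05

L_5 = -52.83.
R_5 = -48.78.
L_5 − R_5 = -4.05.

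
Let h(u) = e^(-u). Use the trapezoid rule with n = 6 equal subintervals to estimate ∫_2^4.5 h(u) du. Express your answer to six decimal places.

Δu = (4.5 − 2)/6 = 5/12.
h(2) ≈ 0.135335, h(29/12) ≈ 0.089219, h(17/6) ≈ 0.058816, h(3.25) ≈ 0.038774, h(11/3) ≈ 0.025562, h(49/12) ≈ 0.016851, h(4.5) ≈ 0.011109.
T_6 = (Δu/2)·[h(u_0) + 2h(u_1) + ... + 2h(u_{5}) + h(u_6)].
Sum ≈ 0.126018.

0.126018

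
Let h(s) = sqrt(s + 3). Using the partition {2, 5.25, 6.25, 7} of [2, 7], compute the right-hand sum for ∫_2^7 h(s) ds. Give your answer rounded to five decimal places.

Subinterval widths: 3.25, 1, 0.75.
Right endpoints: 5.25, 6.25, 7.
h(5.25) ≈ 2.87228, h(6.25) ≈ 3.04138, h(7) ≈ 3.16228.
Sum = Σ Δs_i · h(s_i).
Sum ≈ 14.74800.

14.74800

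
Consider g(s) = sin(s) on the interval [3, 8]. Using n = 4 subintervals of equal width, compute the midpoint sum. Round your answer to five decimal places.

-0.90209

Δs = (8 − 3)/4 = 1.25.
Midpoints: 3.625, 4.875, 6.125, 7.375.
g(3.625) ≈ -0.46480, g(4.875) ≈ -0.98681, g(6.125) ≈ -0.15753, g(7.375) ≈ 0.88746.
Sum = Δs · [g(3.625) + g(4.875) + g(6.125) + g(7.375)].
Sum ≈ -0.90209.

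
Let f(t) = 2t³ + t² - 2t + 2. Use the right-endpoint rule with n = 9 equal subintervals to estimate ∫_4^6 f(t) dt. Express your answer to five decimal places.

590.73251

Δt = (6 − 4)/9 = 2/9.
Right endpoints: 38/9, 40/9, 14/3, 44/9, 46/9, 16/3, 50/9, 52/9, 6.
f(38/9) = 118042/729, f(40/9) = 137378/729, f(14/3) = 5878/27, f(44/9) = 182122/729, f(46/9) = 207722/729, f(16/3) = 8726/27, f(50/9) = 265858/729, f(52/9) = 298586/729, f(6) = 458.
Sum = Δt · [f(38/9) + f(40/9) + f(14/3) + ...].
Sum ≈ 590.73251.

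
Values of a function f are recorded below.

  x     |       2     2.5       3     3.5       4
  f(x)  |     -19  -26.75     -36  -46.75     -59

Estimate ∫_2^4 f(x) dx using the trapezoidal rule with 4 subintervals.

-74.25

Δx = 0.5.
T_4 = (0.5/2)·[(-19) + 2·(-26.75) + 2·(-36) + 2·(-46.75) + (-59)] = -74.25.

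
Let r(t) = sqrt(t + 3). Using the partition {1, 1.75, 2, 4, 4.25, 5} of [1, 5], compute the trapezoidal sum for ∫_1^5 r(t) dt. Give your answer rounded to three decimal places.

9.739

Subinterval widths: 0.75, 0.25, 2, 0.25, 0.75.
r(1) ≈ 2.000, r(1.75) ≈ 2.179, r(2) ≈ 2.236, r(4) ≈ 2.646, r(4.25) ≈ 2.693, r(5) ≈ 2.828.
On each subinterval the trapezoid contributes (Δt_i/2)·[r(t_{i-1}) + r(t_i)].
Sum ≈ 9.739.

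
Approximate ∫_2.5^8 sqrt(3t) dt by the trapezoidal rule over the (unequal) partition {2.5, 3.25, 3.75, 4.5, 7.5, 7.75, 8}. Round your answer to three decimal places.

Subinterval widths: 0.75, 0.5, 0.75, 3, 0.25, 0.25.
f(2.5) ≈ 2.739, f(3.25) ≈ 3.122, f(3.75) ≈ 3.354, f(4.5) ≈ 3.674, f(7.5) ≈ 4.743, f(7.75) ≈ 4.822, f(8) ≈ 4.899.
On each subinterval the trapezoid contributes (Δt_i/2)·[f(t_{i-1}) + f(t_i)].
Sum ≈ 21.490.

21.490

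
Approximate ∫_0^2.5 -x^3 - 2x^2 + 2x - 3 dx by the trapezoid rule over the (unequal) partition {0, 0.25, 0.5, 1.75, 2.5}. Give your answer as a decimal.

Subinterval widths: 0.25, 0.25, 1.25, 0.75.
f(0) = -3, f(0.25) = -2.640625, f(0.5) = -2.625, f(1.75) = -10.984375, f(2.5) = -26.125.
On each subinterval the trapezoid contributes (Δx_i/2)·[f(x_{i-1}) + f(x_i)].
Sum = -23.78515625.

-23.78515625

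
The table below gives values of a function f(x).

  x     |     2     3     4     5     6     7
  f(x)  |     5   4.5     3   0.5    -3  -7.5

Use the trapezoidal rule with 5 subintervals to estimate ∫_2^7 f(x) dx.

Δx = 1.
T_5 = (1/2)·[5 + 2·4.5 + 2·3 + 2·0.5 + 2·(-3) + (-7.5)] = 3.75.

3.75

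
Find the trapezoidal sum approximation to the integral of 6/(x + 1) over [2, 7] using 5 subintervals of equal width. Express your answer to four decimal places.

5.9321

Δx = (7 − 2)/5 = 1.
f(2) = 2, f(3) = 1.5, f(4) = 1.2, f(5) = 1, f(6) = 6/7, f(7) = 0.75.
T_5 = (Δx/2)·[f(x_0) + 2f(x_1) + ... + 2f(x_{4}) + f(x_5)].
Sum ≈ 5.9321.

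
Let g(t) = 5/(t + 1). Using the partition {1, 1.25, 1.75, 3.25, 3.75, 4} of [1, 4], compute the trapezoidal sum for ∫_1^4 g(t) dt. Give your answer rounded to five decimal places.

Subinterval widths: 0.25, 0.5, 1.5, 0.5, 0.25.
g(1) = 2.5, g(1.25) = 20/9, g(1.75) = 20/11, g(3.25) = 20/17, g(3.75) = 20/19, g(4) = 1.
On each subinterval the trapezoid contributes (Δt_i/2)·[g(t_{i-1}) + g(t_i)].
Sum ≈ 4.66022.

4.66022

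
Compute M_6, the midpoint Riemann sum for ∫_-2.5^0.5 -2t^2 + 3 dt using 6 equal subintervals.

Δt = (0.5 − (-2.5))/6 = 0.5.
Midpoints: -2.25, -1.75, -1.25, -0.75, -0.25, 0.25.
f(-2.25) = -7.125, f(-1.75) = -3.125, f(-1.25) = -0.125, f(-0.75) = 1.875, f(-0.25) = 2.875, f(0.25) = 2.875.
Sum = Δt · [f(-2.25) + f(-1.75) + f(-1.25) + ...].
Sum = -1.375.

-1.375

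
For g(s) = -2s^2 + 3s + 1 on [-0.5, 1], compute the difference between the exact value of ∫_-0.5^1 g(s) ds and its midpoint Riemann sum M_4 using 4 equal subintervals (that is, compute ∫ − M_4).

-0.03515625

Exact integral: ∫_-0.5^1 g(s) ds = 1.875.
M_4 = 1.91015625.
Error = 1.875 − 1.91015625 = -0.03515625.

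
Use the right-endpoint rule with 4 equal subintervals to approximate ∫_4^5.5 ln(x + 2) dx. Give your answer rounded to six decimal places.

2.902665

Δx = (5.5 − 4)/4 = 0.375.
Right endpoints: 4.375, 4.75, 5.125, 5.5.
f(4.375) ≈ 1.852384, f(4.75) ≈ 1.909543, f(5.125) ≈ 1.963610, f(5.5) ≈ 2.014903.
Sum = Δx · [f(4.375) + f(4.75) + f(5.125) + f(5.5)].
Sum ≈ 2.902665.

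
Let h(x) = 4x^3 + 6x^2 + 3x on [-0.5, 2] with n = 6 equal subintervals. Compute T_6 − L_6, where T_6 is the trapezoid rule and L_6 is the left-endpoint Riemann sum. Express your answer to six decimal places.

13.020833

T_6 ≈ 38.89756944.
L_6 ≈ 25.87673611.
T_6 − L_6 ≈ 13.020833.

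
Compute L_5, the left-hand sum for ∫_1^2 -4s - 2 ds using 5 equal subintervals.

-7.6

Δs = (2 − 1)/5 = 0.2.
Left endpoints: 1, 1.2, 1.4, 1.6, 1.8.
f(1) = -6, f(1.2) = -6.8, f(1.4) = -7.6, f(1.6) = -8.4, f(1.8) = -9.2.
Sum = Δs · [f(1) + f(1.2) + f(1.4) + f(1.6) + f(1.8)].
Sum = -7.6.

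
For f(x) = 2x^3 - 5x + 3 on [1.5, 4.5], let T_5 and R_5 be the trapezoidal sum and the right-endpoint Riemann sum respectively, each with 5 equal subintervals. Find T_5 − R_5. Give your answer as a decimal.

T_5 = 169.74.
R_5 = 217.89.
T_5 − R_5 = -48.15.

-48.15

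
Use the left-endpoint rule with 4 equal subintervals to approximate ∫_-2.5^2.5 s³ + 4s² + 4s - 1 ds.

9.84375

Δs = (2.5 − (-2.5))/4 = 1.25.
Left endpoints: -2.5, -1.25, 0, 1.25.
f(-2.5) = -1.625, f(-1.25) = -1.703125, f(0) = -1, f(1.25) = 12.203125.
Sum = Δs · [f(-2.5) + f(-1.25) + f(0) + f(1.25)].
Sum = 9.84375.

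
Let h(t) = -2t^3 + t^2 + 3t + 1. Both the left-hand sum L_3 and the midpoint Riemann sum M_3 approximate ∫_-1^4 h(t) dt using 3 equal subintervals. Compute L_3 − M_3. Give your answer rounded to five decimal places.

55.55556

L_3 ≈ -13.5185185.
M_3 ≈ -69.0740741.
L_3 − M_3 ≈ 55.55556.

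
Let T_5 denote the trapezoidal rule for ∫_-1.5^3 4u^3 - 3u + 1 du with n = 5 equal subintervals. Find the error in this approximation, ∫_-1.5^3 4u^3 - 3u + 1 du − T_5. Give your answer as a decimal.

-5.4675

Exact integral: ∫_-1.5^3 f(u) du = 70.3125.
T_5 = 75.78.
Error = 70.3125 − 75.78 = -5.4675.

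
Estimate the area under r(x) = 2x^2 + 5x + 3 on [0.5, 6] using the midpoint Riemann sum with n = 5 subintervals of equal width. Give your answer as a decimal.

248.6825

Δx = (6 − 0.5)/5 = 1.1.
Midpoints: 1.05, 2.15, 3.25, 4.35, 5.45.
r(1.05) = 10.455, r(2.15) = 22.995, r(3.25) = 40.375, r(4.35) = 62.595, r(5.45) = 89.655.
Sum = Δx · [r(1.05) + r(2.15) + r(3.25) + r(4.35) + r(5.45)].
Sum = 248.6825.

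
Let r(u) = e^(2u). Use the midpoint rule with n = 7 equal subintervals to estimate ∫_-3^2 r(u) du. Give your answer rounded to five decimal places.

25.10770

Δu = (2 − (-3))/7 = 5/7.
Midpoints: -37/14, -27/14, -17/14, -0.5, 3/14, 13/14, 23/14.
r(-37/14) ≈ 0.00506, r(-27/14) ≈ 0.02113, r(-17/14) ≈ 0.08816, r(-0.5) ≈ 0.36788, r(3/14) ≈ 1.53506, r(13/14) ≈ 6.40541, r(23/14) ≈ 26.72807.
Sum = Δu · [r(-37/14) + r(-27/14) + r(-17/14) + ...].
Sum ≈ 25.10770.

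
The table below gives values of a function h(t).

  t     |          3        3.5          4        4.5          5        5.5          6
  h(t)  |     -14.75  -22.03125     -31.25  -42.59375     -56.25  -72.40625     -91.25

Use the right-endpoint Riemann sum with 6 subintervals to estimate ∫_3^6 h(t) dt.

-157.890625

Δt = 0.5.
Sum = 0.5·[(-22.03125) + (-31.25) + (-42.59375) + (-56.25) + (-72.40625) + (-91.25)] = -157.890625.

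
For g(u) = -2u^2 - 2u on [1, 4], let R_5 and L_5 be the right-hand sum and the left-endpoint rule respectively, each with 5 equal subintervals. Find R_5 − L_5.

-21.6

R_5 = -68.16.
L_5 = -46.56.
R_5 − L_5 = -21.6.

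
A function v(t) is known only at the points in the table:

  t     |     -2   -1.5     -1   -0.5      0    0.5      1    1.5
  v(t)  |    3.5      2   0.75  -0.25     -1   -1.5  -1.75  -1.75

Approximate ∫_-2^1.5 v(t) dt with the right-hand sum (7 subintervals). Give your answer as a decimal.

Δt = 0.5.
Sum = 0.5·[2 + 0.75 + (-0.25) + (-1) + (-1.5) + (-1.75) + (-1.75)] = -1.75.

-1.75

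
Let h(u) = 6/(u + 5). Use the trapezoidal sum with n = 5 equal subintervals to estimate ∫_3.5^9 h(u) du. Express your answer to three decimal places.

2.999

Δu = (9 − 3.5)/5 = 1.1.
h(3.5) = 12/17, h(4.6) = 0.625, h(5.7) = 60/107, h(6.8) = 30/59, h(7.9) = 20/43, h(9) = 3/7.
T_5 = (Δu/2)·[h(u_0) + 2h(u_1) + ... + 2h(u_{4}) + h(u_5)].
Sum ≈ 2.999.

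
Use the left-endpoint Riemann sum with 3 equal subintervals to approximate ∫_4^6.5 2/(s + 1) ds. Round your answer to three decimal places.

0.869

Δs = (6.5 − 4)/3 = 5/6.
Left endpoints: 4, 29/6, 17/3.
f(4) = 0.4, f(29/6) = 12/35, f(17/3) = 0.3.
Sum = Δs · [f(4) + f(29/6) + f(17/3)].
Sum ≈ 0.869.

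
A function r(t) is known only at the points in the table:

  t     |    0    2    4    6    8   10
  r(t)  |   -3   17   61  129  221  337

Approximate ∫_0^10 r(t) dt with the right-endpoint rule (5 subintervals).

1530

Δt = 2.
Sum = 2·[17 + 61 + 129 + 221 + 337] = 1530.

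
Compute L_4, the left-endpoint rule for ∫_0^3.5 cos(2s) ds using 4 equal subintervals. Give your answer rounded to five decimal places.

0.34771

Δs = (3.5 − 0)/4 = 0.875.
Left endpoints: 0, 0.875, 1.75, 2.625.
f(0) ≈ 1.00000, f(0.875) ≈ -0.17825, f(1.75) ≈ -0.93646, f(2.625) ≈ 0.51209.
Sum = Δs · [f(0) + f(0.875) + f(1.75) + f(2.625)].
Sum ≈ 0.34771.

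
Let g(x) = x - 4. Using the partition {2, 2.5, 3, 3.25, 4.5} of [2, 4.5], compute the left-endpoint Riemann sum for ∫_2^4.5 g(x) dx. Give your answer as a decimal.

Subinterval widths: 0.5, 0.5, 0.25, 1.25.
Left endpoints: 2, 2.5, 3, 3.25.
g(2) = -2, g(2.5) = -1.5, g(3) = -1, g(3.25) = -0.75.
Sum = Σ Δx_i · g(x_i).
Sum = -2.9375.

-2.9375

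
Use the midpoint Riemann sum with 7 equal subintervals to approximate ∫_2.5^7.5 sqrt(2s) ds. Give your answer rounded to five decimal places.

Δs = (7.5 − 2.5)/7 = 5/7.
Midpoints: 20/7, 25/7, 30/7, 5, 40/7, 45/7, 50/7.
f(20/7) ≈ 2.39046, f(25/7) ≈ 2.67261, f(30/7) ≈ 2.92770, f(5) ≈ 3.16228, f(40/7) ≈ 3.38062, f(45/7) ≈ 3.58569, f(50/7) ≈ 3.77964.
Sum = Δs · [f(20/7) + f(25/7) + f(30/7) + ...].
Sum ≈ 15.64214.

15.64214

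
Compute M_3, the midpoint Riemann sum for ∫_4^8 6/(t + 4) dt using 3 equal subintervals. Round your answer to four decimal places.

Δt = (8 − 4)/3 = 4/3.
Midpoints: 14/3, 6, 22/3.
f(14/3) = 9/13, f(6) = 0.6, f(22/3) = 9/17.
Sum = Δt · [f(14/3) + f(6) + f(22/3)].
Sum ≈ 2.4290.

2.4290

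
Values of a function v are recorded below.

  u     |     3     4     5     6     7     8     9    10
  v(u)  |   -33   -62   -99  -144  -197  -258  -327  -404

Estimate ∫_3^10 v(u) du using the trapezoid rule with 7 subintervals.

-1305.5

Δu = 1.
T_7 = (1/2)·[(-33) + 2·(-62) + 2·(-99) + 2·(-144) + 2·(-197) + 2·(-258) + 2·(-327) + (-404)] = -1305.5.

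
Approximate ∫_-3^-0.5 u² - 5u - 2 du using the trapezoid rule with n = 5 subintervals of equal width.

25.9375

Δu = (-0.5 − (-3))/5 = 0.5.
f(-3) = 22, f(-2.5) = 16.75, f(-2) = 12, f(-1.5) = 7.75, f(-1) = 4, f(-0.5) = 0.75.
T_5 = (Δu/2)·[f(u_0) + 2f(u_1) + ... + 2f(u_{4}) + f(u_5)].
Sum = 25.9375.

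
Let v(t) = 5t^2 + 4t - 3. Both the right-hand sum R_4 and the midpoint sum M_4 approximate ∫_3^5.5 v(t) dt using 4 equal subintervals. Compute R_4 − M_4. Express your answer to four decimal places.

R_4 = 304.43359375.
M_4 ≈ 266.884766.
R_4 − M_4 ≈ 37.5488.

37.5488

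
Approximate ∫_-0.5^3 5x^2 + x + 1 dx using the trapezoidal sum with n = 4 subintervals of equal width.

55.31640625

Δx = (3 − (-0.5))/4 = 0.875.
f(-0.5) = 1.75, f(0.375) = 2.078125, f(1.25) = 10.0625, f(2.125) = 25.703125, f(3) = 49.
T_4 = (Δx/2)·[f(x_0) + 2f(x_1) + 2f(x_2) + 2f(x_3) + f(x_4)].
Sum = 55.31640625.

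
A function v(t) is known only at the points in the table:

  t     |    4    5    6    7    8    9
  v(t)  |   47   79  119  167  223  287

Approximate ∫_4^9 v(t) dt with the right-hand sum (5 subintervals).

875

Δt = 1.
Sum = 1·[79 + 119 + 167 + 223 + 287] = 875.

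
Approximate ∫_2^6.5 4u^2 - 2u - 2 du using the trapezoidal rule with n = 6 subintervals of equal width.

Δu = (6.5 − 2)/6 = 0.75.
f(2) = 10, f(2.75) = 22.75, f(3.5) = 40, f(4.25) = 61.75, f(5) = 88, f(5.75) = 118.75, f(6.5) = 154.
T_6 = (Δu/2)·[f(u_0) + 2f(u_1) + ... + 2f(u_{5}) + f(u_6)].
Sum = 309.9375.

309.9375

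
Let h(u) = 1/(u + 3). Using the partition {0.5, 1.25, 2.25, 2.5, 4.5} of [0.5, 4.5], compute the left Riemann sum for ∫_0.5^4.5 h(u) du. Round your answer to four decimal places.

0.8608

Subinterval widths: 0.75, 1, 0.25, 2.
Left endpoints: 0.5, 1.25, 2.25, 2.5.
h(0.5) = 2/7, h(1.25) = 4/17, h(2.25) = 4/21, h(2.5) = 2/11.
Sum = Σ Δu_i · h(u_i).
Sum ≈ 0.8608.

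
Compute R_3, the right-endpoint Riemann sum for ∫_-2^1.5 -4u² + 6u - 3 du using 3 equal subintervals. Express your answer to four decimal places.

-17.7593

Δu = (1.5 − (-2))/3 = 7/6.
Right endpoints: -5/6, 1/3, 1.5.
f(-5/6) = -97/9, f(1/3) = -13/9, f(1.5) = -3.
Sum = Δu · [f(-5/6) + f(1/3) + f(1.5)].
Sum ≈ -17.7593.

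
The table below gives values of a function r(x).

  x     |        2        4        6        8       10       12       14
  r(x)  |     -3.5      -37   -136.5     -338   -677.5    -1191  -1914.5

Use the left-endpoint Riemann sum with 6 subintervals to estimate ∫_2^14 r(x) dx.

Δx = 2.
Sum = 2·[(-3.5) + (-37) + (-136.5) + (-338) + (-677.5) + (-1191)] = -4767.

-4767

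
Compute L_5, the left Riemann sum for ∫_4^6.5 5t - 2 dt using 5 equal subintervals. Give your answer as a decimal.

Δt = (6.5 − 4)/5 = 0.5.
Left endpoints: 4, 4.5, 5, 5.5, 6.
f(4) = 18, f(4.5) = 20.5, f(5) = 23, f(5.5) = 25.5, f(6) = 28.
Sum = Δt · [f(4) + f(4.5) + f(5) + f(5.5) + f(6)].
Sum = 57.5.

57.5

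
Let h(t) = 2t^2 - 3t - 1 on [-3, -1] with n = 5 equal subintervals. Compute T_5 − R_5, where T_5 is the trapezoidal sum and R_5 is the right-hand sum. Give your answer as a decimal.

4.4

T_5 = 27.44.
R_5 = 23.04.
T_5 − R_5 = 4.4.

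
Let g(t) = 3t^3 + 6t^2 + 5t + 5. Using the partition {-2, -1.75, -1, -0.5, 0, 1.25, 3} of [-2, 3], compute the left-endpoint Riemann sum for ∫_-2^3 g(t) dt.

Subinterval widths: 0.25, 0.75, 0.5, 0.5, 1.25, 1.75.
Left endpoints: -2, -1.75, -1, -0.5, 0, 1.25.
g(-2) = -5, g(-1.75) = -1.453125, g(-1) = 3, g(-0.5) = 3.625, g(0) = 5, g(1.25) = 26.484375.
Sum = Σ Δt_i · g(t_i).
Sum = 53.5703125.

53.5703125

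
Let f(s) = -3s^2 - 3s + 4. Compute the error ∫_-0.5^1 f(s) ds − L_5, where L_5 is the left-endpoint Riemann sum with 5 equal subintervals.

-0.945

Exact integral: ∫_-0.5^1 f(s) ds = 3.75.
L_5 = 4.695.
Error = 3.75 − 4.695 = -0.945.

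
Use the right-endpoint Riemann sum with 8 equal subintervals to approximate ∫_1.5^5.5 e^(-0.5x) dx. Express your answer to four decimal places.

Δx = (5.5 − 1.5)/8 = 0.5.
Right endpoints: 2, 2.5, 3, 3.5, 4, 4.5, 5, 5.5.
f(2) ≈ 0.3679, f(2.5) ≈ 0.2865, f(3) ≈ 0.2231, f(3.5) ≈ 0.1738, f(4) ≈ 0.1353, f(4.5) ≈ 0.1054, f(5) ≈ 0.0821, f(5.5) ≈ 0.0639.
Sum = Δx · [f(2) + f(2.5) + f(3) + ...].
Sum ≈ 0.7190.

0.7190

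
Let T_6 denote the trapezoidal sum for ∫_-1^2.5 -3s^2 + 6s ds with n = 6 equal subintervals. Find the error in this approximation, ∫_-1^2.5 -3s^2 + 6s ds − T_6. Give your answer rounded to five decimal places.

0.59549

Exact integral: ∫_-1^2.5 f(s) ds = -0.875.
T_6 ≈ -1.4704861.
Error ≈ -0.875 − (-1.4704861) ≈ 0.59549.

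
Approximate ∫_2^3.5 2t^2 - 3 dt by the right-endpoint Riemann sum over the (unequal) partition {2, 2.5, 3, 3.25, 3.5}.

22.15625

Subinterval widths: 0.5, 0.5, 0.25, 0.25.
Right endpoints: 2.5, 3, 3.25, 3.5.
f(2.5) = 9.5, f(3) = 15, f(3.25) = 18.125, f(3.5) = 21.5.
Sum = Σ Δt_i · f(t_i).
Sum = 22.15625.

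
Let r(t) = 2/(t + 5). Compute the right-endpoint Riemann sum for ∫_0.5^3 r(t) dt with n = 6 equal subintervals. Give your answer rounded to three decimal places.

0.726

Δt = (3 − 0.5)/6 = 5/12.
Right endpoints: 11/12, 4/3, 1.75, 13/6, 31/12, 3.
r(11/12) = 24/71, r(4/3) = 6/19, r(1.75) = 8/27, r(13/6) = 12/43, r(31/12) = 24/91, r(3) = 0.25.
Sum = Δt · [r(11/12) + r(4/3) + r(1.75) + ...].
Sum ≈ 0.726.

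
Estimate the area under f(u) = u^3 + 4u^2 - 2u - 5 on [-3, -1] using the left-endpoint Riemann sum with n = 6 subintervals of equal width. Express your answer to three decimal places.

14.259

Δu = (-1 − (-3))/6 = 1/3.
Left endpoints: -3, -8/3, -7/3, -2, -5/3, -4/3.
f(-3) = 10, f(-8/3) = 265/27, f(-7/3) = 236/27, f(-2) = 7, f(-5/3) = 130/27, f(-4/3) = 65/27.
Sum = Δu · [f(-3) + f(-8/3) + f(-7/3) + ...].
Sum ≈ 14.259.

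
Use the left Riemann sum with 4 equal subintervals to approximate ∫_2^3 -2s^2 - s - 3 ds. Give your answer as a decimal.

Δs = (3 − 2)/4 = 0.25.
Left endpoints: 2, 2.25, 2.5, 2.75.
f(2) = -13, f(2.25) = -15.375, f(2.5) = -18, f(2.75) = -20.875.
Sum = Δs · [f(2) + f(2.25) + f(2.5) + f(2.75)].
Sum = -16.8125.

-16.8125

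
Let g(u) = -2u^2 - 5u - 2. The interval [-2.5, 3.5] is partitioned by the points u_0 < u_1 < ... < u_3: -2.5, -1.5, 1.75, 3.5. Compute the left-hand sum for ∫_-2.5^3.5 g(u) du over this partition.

Subinterval widths: 1, 3.25, 1.75.
Left endpoints: -2.5, -1.5, 1.75.
g(-2.5) = -2, g(-1.5) = 1, g(1.75) = -16.875.
Sum = Σ Δu_i · g(u_i).
Sum = -28.28125.

-28.28125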